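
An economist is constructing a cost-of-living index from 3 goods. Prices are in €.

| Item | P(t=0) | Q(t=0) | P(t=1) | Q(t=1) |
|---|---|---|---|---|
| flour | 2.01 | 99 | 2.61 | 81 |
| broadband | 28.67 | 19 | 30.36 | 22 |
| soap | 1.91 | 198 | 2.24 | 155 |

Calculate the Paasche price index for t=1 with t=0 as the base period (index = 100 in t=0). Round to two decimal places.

112.57

Paasche price index uses current-period quantities as weights.
ΣP(t=1)·Q(t=1) = 2.61×81 + 30.36×22 + 2.24×155 = 211.41 + 667.92 + 347.2 = 1226.53
ΣP(t=0)·Q(t=1) = 2.01×81 + 28.67×22 + 1.91×155 = 162.81 + 630.74 + 296.05 = 1089.6
Index = 1226.53 / 1089.6 × 100 = 112.5670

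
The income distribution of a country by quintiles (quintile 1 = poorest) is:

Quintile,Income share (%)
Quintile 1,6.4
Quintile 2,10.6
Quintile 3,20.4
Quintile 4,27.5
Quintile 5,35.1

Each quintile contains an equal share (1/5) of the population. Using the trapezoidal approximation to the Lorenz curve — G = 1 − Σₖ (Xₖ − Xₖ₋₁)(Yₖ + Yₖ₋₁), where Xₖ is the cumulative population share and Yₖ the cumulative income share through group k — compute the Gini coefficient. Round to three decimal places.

Cumulative income shares Yₖ: 0.0640, 0.1700, 0.3740, 0.6490, 1.0000
Σ (Xₖ−Xₖ₋₁)(Yₖ+Yₖ₋₁) = (1/5)(0.0640+0.0000) + (1/5)(0.1700+0.0640) + (1/5)(0.3740+0.1700) + (1/5)(0.6490+0.3740) + (1/5)(1.0000+0.6490)
  = 0.0128 + 0.0468 + 0.1088 + 0.2046 + 0.3298 = 0.7028
G = 1 − 0.7028 = 0.2972

0.297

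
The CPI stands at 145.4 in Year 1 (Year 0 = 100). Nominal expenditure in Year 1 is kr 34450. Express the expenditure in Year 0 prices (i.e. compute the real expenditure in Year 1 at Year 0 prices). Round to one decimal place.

Real = Nominal ÷ (Index/100) = 34450 ÷ (145.4/100)
     = 34450 ÷ 1.454 = 23693.2600

23693.3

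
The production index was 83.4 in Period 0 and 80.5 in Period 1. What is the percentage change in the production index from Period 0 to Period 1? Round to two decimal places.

-3.48%

Change = (80.5 − 83.4) / 83.4 × 100
       = -2.9 / 83.4 × 100 = -3.4772%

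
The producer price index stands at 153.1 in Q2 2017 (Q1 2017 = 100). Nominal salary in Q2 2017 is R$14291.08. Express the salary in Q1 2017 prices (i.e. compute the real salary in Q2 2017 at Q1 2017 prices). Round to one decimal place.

9334.5

Real = Nominal ÷ (Index/100) = 14291.08 ÷ (153.1/100)
     = 14291.08 ÷ 1.531 = 9334.4742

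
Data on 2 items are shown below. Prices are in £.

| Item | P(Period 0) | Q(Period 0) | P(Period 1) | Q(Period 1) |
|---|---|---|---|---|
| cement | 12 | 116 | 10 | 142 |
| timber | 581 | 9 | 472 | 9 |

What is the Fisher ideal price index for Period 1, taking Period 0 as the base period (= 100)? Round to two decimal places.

81.72

Laspeyres component (base-period weights):
ΣP(Period 1)Q(Period 0) = 10×116 + 472×9 = 1160 + 4248 = 5408
ΣP(Period 0)Q(Period 0) = 12×116 + 581×9 = 1392 + 5229 = 6621
L = 5408 / 6621 × 100 = 81.6795
Paasche component (current-period weights):
ΣP(Period 1)Q(Period 1) = 10×142 + 472×9 = 1420 + 4248 = 5668
ΣP(Period 0)Q(Period 1) = 12×142 + 581×9 = 1704 + 5229 = 6933
P = 5668 / 6933 × 100 = 81.7539
Fisher = √(L × P) = √(81.6795 × 81.7539) = 81.7167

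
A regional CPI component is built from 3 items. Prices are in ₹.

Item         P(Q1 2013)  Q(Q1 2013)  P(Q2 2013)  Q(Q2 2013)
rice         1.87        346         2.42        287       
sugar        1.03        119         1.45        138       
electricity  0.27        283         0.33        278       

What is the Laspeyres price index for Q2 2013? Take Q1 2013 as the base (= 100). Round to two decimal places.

Laspeyres price index uses base-period quantities as weights.
ΣP(Q2 2013)·Q(Q1 2013) = 2.42×346 + 1.45×119 + 0.33×283 = 837.32 + 172.55 + 93.39 = 1103.26
ΣP(Q1 2013)·Q(Q1 2013) = 1.87×346 + 1.03×119 + 0.27×283 = 647.02 + 122.57 + 76.41 = 846
Index = 1103.26 / 846 × 100 = 130.4090

130.41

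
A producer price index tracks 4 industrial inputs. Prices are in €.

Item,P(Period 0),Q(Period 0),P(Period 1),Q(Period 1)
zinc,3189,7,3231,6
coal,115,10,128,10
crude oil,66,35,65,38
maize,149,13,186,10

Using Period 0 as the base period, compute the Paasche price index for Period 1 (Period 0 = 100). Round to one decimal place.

Paasche price index uses current-period quantities as weights.
ΣP(Period 1)·Q(Period 1) = 3231×6 + 128×10 + 65×38 + 186×10 = 19386 + 1280 + 2470 + 1860 = 24996
ΣP(Period 0)·Q(Period 1) = 3189×6 + 115×10 + 66×38 + 149×10 = 19134 + 1150 + 2508 + 1490 = 24282
Index = 24996 / 24282 × 100 = 102.9404

102.9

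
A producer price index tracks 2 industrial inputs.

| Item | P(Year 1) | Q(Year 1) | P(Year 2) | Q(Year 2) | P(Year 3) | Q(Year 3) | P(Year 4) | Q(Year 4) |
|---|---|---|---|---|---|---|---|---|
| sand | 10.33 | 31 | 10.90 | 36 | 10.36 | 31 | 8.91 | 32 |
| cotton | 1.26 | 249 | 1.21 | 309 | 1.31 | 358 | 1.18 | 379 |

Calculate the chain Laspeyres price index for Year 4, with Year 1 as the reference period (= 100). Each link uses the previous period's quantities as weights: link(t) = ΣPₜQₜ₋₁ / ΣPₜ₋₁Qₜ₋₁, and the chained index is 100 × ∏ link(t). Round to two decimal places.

Link Year 1→Year 2:
ΣP(Year 2)Q(Year 1) = 10.90×31 + 1.21×249 = 337.9 + 301.29 = 639.19
ΣP(Year 1)Q(Year 1) = 10.33×31 + 1.26×249 = 320.23 + 313.74 = 633.97
link = 639.19/633.97 = 1.008234
Link Year 2→Year 3:
ΣP(Year 3)Q(Year 2) = 10.36×36 + 1.31×309 = 372.96 + 404.79 = 777.75
ΣP(Year 2)Q(Year 2) = 10.90×36 + 1.21×309 = 392.4 + 373.89 = 766.29
link = 777.75/766.29 = 1.014955
Link Year 3→Year 4:
ΣP(Year 4)Q(Year 3) = 8.91×31 + 1.18×358 = 276.21 + 422.44 = 698.65
ΣP(Year 3)Q(Year 3) = 10.36×31 + 1.31×358 = 321.16 + 468.98 = 790.14
link = 698.65/790.14 = 0.884210
Chained index = 100 × 1.008234 × 1.014955 × 0.884210 = 90.4823

90.48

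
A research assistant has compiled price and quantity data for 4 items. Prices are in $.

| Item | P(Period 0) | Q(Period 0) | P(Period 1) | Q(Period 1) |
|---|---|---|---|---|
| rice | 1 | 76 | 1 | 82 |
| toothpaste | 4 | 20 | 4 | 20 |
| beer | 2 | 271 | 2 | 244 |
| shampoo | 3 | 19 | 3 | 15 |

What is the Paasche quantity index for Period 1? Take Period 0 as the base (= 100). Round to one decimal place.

92.1

Paasche quantity index uses current-period prices as weights.
ΣP(Period 1)·Q(Period 1) = 1×82 + 4×20 + 2×244 + 3×15 = 82 + 80 + 488 + 45 = 695
ΣP(Period 1)·Q(Period 0) = 1×76 + 4×20 + 2×271 + 3×19 = 76 + 80 + 542 + 57 = 755
Index = 695 / 755 × 100 = 92.0530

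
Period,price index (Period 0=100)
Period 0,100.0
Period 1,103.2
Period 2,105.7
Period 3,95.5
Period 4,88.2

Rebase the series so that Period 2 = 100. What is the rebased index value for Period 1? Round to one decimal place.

97.6

Rebased(Period 1) = 103.2 / 105.7 × 100 = 97.6348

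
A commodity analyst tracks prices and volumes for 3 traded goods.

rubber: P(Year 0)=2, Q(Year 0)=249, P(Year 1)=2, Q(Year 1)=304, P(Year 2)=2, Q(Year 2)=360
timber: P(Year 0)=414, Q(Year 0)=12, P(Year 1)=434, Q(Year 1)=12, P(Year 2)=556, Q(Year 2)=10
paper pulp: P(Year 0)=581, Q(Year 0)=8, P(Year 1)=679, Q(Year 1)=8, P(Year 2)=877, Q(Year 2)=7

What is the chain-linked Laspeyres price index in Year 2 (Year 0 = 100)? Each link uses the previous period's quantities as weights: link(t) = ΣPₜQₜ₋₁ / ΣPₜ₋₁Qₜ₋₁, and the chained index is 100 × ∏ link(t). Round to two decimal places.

139.97

Link Year 0→Year 1:
ΣP(Year 1)Q(Year 0) = 2×249 + 434×12 + 679×8 = 498 + 5208 + 5432 = 11138
ΣP(Year 0)Q(Year 0) = 2×249 + 414×12 + 581×8 = 498 + 4968 + 4648 = 10114
link = 11138/10114 = 1.101246
Link Year 1→Year 2:
ΣP(Year 2)Q(Year 1) = 2×304 + 556×12 + 877×8 = 608 + 6672 + 7016 = 14296
ΣP(Year 1)Q(Year 1) = 2×304 + 434×12 + 679×8 = 608 + 5208 + 5432 = 11248
link = 14296/11248 = 1.270982
Chained index = 100 × 1.101246 × 1.270982 = 139.9663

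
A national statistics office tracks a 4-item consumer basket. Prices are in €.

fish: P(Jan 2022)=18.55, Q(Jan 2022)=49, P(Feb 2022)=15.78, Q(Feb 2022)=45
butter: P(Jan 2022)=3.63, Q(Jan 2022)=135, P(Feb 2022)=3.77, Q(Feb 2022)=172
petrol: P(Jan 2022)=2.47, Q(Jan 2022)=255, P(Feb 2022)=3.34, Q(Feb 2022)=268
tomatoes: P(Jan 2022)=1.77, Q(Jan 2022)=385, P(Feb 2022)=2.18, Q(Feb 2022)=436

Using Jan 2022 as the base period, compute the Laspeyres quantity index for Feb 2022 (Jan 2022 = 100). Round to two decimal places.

106.73

Laspeyres quantity index uses base-period prices as weights.
ΣP(Jan 2022)·Q(Feb 2022) = 18.55×45 + 3.63×172 + 2.47×268 + 1.77×436 = 834.75 + 624.36 + 661.96 + 771.72 = 2892.79
ΣP(Jan 2022)·Q(Jan 2022) = 18.55×49 + 3.63×135 + 2.47×255 + 1.77×385 = 908.95 + 490.05 + 629.85 + 681.45 = 2710.3
Index = 2892.79 / 2710.3 × 100 = 106.7332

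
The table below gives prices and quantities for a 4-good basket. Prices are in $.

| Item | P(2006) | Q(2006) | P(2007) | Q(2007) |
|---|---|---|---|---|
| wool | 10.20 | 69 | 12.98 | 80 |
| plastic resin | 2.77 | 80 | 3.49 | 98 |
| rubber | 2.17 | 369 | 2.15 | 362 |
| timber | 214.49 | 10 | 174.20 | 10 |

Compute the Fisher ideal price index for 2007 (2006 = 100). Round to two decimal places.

Laspeyres component (base-period weights):
ΣP(2007)Q(2006) = 12.98×69 + 3.49×80 + 2.15×369 + 174.20×10 = 895.62 + 279.2 + 793.35 + 1742 = 3710.17
ΣP(2006)Q(2006) = 10.20×69 + 2.77×80 + 2.17×369 + 214.49×10 = 703.8 + 221.6 + 800.73 + 2144.9 = 3871.03
L = 3710.17 / 3871.03 × 100 = 95.8445
Paasche component (current-period weights):
ΣP(2007)Q(2007) = 12.98×80 + 3.49×98 + 2.15×362 + 174.20×10 = 1038.4 + 342.02 + 778.3 + 1742 = 3900.72
ΣP(2006)Q(2007) = 10.20×80 + 2.77×98 + 2.17×362 + 214.49×10 = 816 + 271.46 + 785.54 + 2144.9 = 4017.9
P = 3900.72 / 4017.9 × 100 = 97.0836
Fisher = √(L × P) = √(95.8445 × 97.0836) = 96.4620

96.46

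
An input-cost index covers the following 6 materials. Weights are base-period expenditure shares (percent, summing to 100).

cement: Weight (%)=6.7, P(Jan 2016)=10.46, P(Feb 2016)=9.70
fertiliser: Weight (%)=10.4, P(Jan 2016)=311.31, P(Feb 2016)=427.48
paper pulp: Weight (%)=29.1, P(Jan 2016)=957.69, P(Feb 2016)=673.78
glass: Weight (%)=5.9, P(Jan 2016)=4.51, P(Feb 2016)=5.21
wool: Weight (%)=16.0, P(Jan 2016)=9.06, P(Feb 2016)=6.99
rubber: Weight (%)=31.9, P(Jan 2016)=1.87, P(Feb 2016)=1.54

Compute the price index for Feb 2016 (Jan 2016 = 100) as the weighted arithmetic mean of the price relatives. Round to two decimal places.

86.40

cement: 6.7 × (9.70/10.46) = 6.7 × 0.927342 = 6.2132
fertiliser: 10.4 × (427.48/311.31) = 10.4 × 1.373165 = 14.2809
paper pulp: 29.1 × (673.78/957.69) = 29.1 × 0.703547 = 20.4732
glass: 5.9 × (5.21/4.51) = 5.9 × 1.155211 = 6.8157
wool: 16.0 × (6.99/9.06) = 16.0 × 0.771523 = 12.3444
rubber: 31.9 × (1.54/1.87) = 31.9 × 0.823529 = 26.2706
Index = Σ wᵢ·(p₁ᵢ/p₀ᵢ) = 6.2132 + 14.2809 + 20.4732 + 6.8157 + 12.3444 + 26.2706 = 86.3980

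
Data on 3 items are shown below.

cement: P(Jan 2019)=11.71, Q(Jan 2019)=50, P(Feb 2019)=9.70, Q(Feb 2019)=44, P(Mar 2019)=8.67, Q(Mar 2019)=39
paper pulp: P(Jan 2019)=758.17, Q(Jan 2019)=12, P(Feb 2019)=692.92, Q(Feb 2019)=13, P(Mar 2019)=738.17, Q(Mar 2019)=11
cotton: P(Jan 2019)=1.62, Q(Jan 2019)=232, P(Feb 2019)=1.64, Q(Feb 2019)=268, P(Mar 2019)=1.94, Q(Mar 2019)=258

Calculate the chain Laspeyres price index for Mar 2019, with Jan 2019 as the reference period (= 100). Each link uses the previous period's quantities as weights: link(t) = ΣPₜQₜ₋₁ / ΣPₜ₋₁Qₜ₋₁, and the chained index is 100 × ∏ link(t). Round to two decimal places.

97.02

Link Jan 2019→Feb 2019:
ΣP(Feb 2019)Q(Jan 2019) = 9.70×50 + 692.92×12 + 1.64×232 = 485 + 8315.04 + 380.48 = 9180.52
ΣP(Jan 2019)Q(Jan 2019) = 11.71×50 + 758.17×12 + 1.62×232 = 585.5 + 9098.04 + 375.84 = 10059.38
link = 9180.52/10059.38 = 0.912633
Link Feb 2019→Mar 2019:
ΣP(Mar 2019)Q(Feb 2019) = 8.67×44 + 738.17×13 + 1.94×268 = 381.48 + 9596.21 + 519.92 = 10497.61
ΣP(Feb 2019)Q(Feb 2019) = 9.70×44 + 692.92×13 + 1.64×268 = 426.8 + 9007.96 + 439.52 = 9874.28
link = 10497.61/9874.28 = 1.063127
Chained index = 100 × 0.912633 × 1.063127 = 97.0244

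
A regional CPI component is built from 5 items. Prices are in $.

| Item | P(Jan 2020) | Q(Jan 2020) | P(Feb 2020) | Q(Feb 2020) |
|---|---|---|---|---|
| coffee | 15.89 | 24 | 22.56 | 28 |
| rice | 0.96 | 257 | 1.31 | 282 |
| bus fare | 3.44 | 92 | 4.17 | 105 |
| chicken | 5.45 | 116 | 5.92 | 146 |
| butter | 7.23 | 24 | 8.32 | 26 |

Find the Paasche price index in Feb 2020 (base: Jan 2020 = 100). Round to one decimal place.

Paasche price index uses current-period quantities as weights.
ΣP(Feb 2020)·Q(Feb 2020) = 22.56×28 + 1.31×282 + 4.17×105 + 5.92×146 + 8.32×26 = 631.68 + 369.42 + 437.85 + 864.32 + 216.32 = 2519.59
ΣP(Jan 2020)·Q(Feb 2020) = 15.89×28 + 0.96×282 + 3.44×105 + 5.45×146 + 7.23×26 = 444.92 + 270.72 + 361.2 + 795.7 + 187.98 = 2060.52
Index = 2519.59 / 2060.52 × 100 = 122.2793

122.3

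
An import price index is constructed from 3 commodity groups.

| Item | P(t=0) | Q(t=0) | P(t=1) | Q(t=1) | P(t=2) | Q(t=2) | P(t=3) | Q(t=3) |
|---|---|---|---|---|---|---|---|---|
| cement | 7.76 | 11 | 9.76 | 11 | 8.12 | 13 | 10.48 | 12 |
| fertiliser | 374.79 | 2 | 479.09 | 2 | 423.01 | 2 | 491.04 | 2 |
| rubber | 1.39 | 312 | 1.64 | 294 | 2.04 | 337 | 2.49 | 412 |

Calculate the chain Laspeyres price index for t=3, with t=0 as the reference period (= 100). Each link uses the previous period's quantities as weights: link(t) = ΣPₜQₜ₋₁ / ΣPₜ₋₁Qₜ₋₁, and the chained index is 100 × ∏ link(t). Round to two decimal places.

147.27

Link t=0→t=1:
ΣP(t=1)Q(t=0) = 9.76×11 + 479.09×2 + 1.64×312 = 107.36 + 958.18 + 511.68 = 1577.22
ΣP(t=0)Q(t=0) = 7.76×11 + 374.79×2 + 1.39×312 = 85.36 + 749.58 + 433.68 = 1268.62
link = 1577.22/1268.62 = 1.243256
Link t=1→t=2:
ΣP(t=2)Q(t=1) = 8.12×11 + 423.01×2 + 2.04×294 = 89.32 + 846.02 + 599.76 = 1535.1
ΣP(t=1)Q(t=1) = 9.76×11 + 479.09×2 + 1.64×294 = 107.36 + 958.18 + 482.16 = 1547.7
link = 1535.1/1547.7 = 0.991859
Link t=2→t=3:
ΣP(t=3)Q(t=2) = 10.48×13 + 491.04×2 + 2.49×337 = 136.24 + 982.08 + 839.13 = 1957.45
ΣP(t=2)Q(t=2) = 8.12×13 + 423.01×2 + 2.04×337 = 105.56 + 846.02 + 687.48 = 1639.06
link = 1957.45/1639.06 = 1.194252
Chained index = 100 × 1.243256 × 0.991859 × 1.194252 = 147.2673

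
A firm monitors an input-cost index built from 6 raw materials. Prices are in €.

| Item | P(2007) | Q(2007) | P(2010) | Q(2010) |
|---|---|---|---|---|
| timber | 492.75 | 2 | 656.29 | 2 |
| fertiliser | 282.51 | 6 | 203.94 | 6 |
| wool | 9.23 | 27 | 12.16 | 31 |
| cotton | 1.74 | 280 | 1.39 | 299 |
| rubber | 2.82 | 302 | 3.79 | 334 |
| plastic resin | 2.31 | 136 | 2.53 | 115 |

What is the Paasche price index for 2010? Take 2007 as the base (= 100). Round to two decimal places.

Paasche price index uses current-period quantities as weights.
ΣP(2010)·Q(2010) = 656.29×2 + 203.94×6 + 12.16×31 + 1.39×299 + 3.79×334 + 2.53×115 = 1312.58 + 1223.64 + 376.96 + 415.61 + 1265.86 + 290.95 = 4885.6
ΣP(2007)·Q(2010) = 492.75×2 + 282.51×6 + 9.23×31 + 1.74×299 + 2.82×334 + 2.31×115 = 985.5 + 1695.06 + 286.13 + 520.26 + 941.88 + 265.65 = 4694.48
Index = 4885.6 / 4694.48 × 100 = 104.0712

104.07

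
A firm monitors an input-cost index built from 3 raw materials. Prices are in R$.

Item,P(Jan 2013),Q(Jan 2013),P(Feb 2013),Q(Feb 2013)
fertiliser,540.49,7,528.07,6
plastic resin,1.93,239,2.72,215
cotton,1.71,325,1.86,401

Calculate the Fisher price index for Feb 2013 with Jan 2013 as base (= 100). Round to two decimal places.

Laspeyres component (base-period weights):
ΣP(Feb 2013)Q(Jan 2013) = 528.07×7 + 2.72×239 + 1.86×325 = 3696.49 + 650.08 + 604.5 = 4951.07
ΣP(Jan 2013)Q(Jan 2013) = 540.49×7 + 1.93×239 + 1.71×325 = 3783.43 + 461.27 + 555.75 = 4800.45
L = 4951.07 / 4800.45 × 100 = 103.1376
Paasche component (current-period weights):
ΣP(Feb 2013)Q(Feb 2013) = 528.07×6 + 2.72×215 + 1.86×401 = 3168.42 + 584.8 + 745.86 = 4499.08
ΣP(Jan 2013)Q(Feb 2013) = 540.49×6 + 1.93×215 + 1.71×401 = 3242.94 + 414.95 + 685.71 = 4343.6
P = 4499.08 / 4343.6 × 100 = 103.5795
Fisher = √(L × P) = √(103.1376 × 103.5795) = 103.3583

103.36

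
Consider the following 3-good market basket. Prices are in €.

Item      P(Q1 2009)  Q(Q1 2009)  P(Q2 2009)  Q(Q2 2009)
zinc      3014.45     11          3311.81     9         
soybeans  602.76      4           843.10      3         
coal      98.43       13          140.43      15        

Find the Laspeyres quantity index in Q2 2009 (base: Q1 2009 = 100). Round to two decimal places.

82.54

Laspeyres quantity index uses base-period prices as weights.
ΣP(Q1 2009)·Q(Q2 2009) = 3014.45×9 + 602.76×3 + 98.43×15 = 27130.05 + 1808.28 + 1476.45 = 30414.78
ΣP(Q1 2009)·Q(Q1 2009) = 3014.45×11 + 602.76×4 + 98.43×13 = 33158.95 + 2411.04 + 1279.59 = 36849.58
Index = 30414.78 / 36849.58 × 100 = 82.5377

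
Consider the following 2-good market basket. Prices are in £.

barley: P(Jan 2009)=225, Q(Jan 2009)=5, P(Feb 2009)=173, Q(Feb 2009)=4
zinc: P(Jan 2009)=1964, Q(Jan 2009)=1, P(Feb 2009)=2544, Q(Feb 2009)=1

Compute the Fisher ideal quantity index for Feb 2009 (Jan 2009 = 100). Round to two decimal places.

93.81

Laspeyres component (base-period weights):
ΣP(Jan 2009)Q(Feb 2009) = 225×4 + 1964×1 = 900 + 1964 = 2864
ΣP(Jan 2009)Q(Jan 2009) = 225×5 + 1964×1 = 1125 + 1964 = 3089
L = 2864 / 3089 × 100 = 92.7161
Paasche component (current-period weights):
ΣP(Feb 2009)Q(Feb 2009) = 173×4 + 2544×1 = 692 + 2544 = 3236
ΣP(Feb 2009)Q(Jan 2009) = 173×5 + 2544×1 = 865 + 2544 = 3409
P = 3236 / 3409 × 100 = 94.9252
Fisher = √(L × P) = √(92.7161 × 94.9252) = 93.8141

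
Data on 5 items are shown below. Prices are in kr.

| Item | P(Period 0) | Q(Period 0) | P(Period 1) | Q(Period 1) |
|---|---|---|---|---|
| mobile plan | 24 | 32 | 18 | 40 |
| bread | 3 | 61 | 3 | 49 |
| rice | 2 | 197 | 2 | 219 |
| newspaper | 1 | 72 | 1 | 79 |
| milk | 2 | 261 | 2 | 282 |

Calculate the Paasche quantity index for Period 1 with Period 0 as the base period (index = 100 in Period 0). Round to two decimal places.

111.51

Paasche quantity index uses current-period prices as weights.
ΣP(Period 1)·Q(Period 1) = 18×40 + 3×49 + 2×219 + 1×79 + 2×282 = 720 + 147 + 438 + 79 + 564 = 1948
ΣP(Period 1)·Q(Period 0) = 18×32 + 3×61 + 2×197 + 1×72 + 2×261 = 576 + 183 + 394 + 72 + 522 = 1747
Index = 1948 / 1747 × 100 = 111.5054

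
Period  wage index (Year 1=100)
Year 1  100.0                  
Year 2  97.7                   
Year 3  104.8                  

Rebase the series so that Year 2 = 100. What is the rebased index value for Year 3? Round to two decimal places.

Rebased(Year 3) = 104.8 / 97.7 × 100 = 107.2671

107.27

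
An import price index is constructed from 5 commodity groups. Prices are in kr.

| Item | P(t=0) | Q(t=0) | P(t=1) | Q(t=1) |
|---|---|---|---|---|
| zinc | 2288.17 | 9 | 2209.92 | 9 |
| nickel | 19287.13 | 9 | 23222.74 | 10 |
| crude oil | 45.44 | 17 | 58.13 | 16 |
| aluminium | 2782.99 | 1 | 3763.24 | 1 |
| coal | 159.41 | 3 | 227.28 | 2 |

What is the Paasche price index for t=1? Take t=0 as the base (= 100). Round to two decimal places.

Paasche price index uses current-period quantities as weights.
ΣP(t=1)·Q(t=1) = 2209.92×9 + 23222.74×10 + 58.13×16 + 3763.24×1 + 227.28×2 = 19889.28 + 232227.4 + 930.08 + 3763.24 + 454.56 = 257264.56
ΣP(t=0)·Q(t=1) = 2288.17×9 + 19287.13×10 + 45.44×16 + 2782.99×1 + 159.41×2 = 20593.53 + 192871.3 + 727.04 + 2782.99 + 318.82 = 217293.68
Index = 257264.56 / 217293.68 × 100 = 118.3949

118.39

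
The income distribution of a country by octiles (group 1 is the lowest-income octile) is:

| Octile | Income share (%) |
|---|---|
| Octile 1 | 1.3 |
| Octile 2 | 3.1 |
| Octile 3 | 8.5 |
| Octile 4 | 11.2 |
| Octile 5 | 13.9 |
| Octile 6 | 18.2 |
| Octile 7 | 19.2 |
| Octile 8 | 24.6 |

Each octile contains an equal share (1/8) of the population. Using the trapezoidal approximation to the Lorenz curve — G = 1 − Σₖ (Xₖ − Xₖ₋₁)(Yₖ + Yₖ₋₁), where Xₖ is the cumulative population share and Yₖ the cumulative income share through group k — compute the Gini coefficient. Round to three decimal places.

Cumulative income shares Yₖ: 0.0130, 0.0440, 0.1290, 0.2410, 0.3800, 0.5620, 0.7540, 1.0000
Σ (Xₖ−Xₖ₋₁)(Yₖ+Yₖ₋₁) = (1/8)(0.0130+0.0000) + (1/8)(0.0440+0.0130) + (1/8)(0.1290+0.0440) + (1/8)(0.2410+0.1290) + (1/8)(0.3800+0.2410) + (1/8)(0.5620+0.3800) + (1/8)(0.7540+0.5620) + (1/8)(1.0000+0.7540)
  = 0.0016 + 0.0071 + 0.0216 + 0.0462 + 0.0776 + 0.1178 + 0.1645 + 0.2193 = 0.6558
G = 1 − 0.6558 = 0.3442

0.344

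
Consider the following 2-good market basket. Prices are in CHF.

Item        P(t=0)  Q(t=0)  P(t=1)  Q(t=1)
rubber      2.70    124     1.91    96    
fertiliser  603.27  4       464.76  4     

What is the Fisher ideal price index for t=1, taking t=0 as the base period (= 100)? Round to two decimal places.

76.35

Laspeyres component (base-period weights):
ΣP(t=1)Q(t=0) = 1.91×124 + 464.76×4 = 236.84 + 1859.04 = 2095.88
ΣP(t=0)Q(t=0) = 2.70×124 + 603.27×4 = 334.8 + 2413.08 = 2747.88
L = 2095.88 / 2747.88 × 100 = 76.2726
Paasche component (current-period weights):
ΣP(t=1)Q(t=1) = 1.91×96 + 464.76×4 = 183.36 + 1859.04 = 2042.4
ΣP(t=0)Q(t=1) = 2.70×96 + 603.27×4 = 259.2 + 2413.08 = 2672.28
P = 2042.4 / 2672.28 × 100 = 76.4291
Fisher = √(L × P) = √(76.2726 × 76.4291) = 76.3508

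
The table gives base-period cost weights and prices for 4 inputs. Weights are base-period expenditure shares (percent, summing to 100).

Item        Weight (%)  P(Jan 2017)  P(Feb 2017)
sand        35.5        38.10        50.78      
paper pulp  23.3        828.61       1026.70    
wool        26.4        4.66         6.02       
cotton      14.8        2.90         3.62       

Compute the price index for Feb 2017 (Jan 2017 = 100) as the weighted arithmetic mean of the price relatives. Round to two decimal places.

128.76

sand: 35.5 × (50.78/38.10) = 35.5 × 1.332808 = 47.3147
paper pulp: 23.3 × (1026.70/828.61) = 23.3 × 1.239063 = 28.8702
wool: 26.4 × (6.02/4.66) = 26.4 × 1.291845 = 34.1047
cotton: 14.8 × (3.62/2.90) = 14.8 × 1.248276 = 18.4745
Index = Σ wᵢ·(p₁ᵢ/p₀ᵢ) = 47.3147 + 28.8702 + 34.1047 + 18.4745 = 128.7641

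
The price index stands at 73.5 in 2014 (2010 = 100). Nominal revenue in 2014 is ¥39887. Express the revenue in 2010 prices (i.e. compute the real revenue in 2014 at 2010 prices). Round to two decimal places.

Real = Nominal ÷ (Index/100) = 39887 ÷ (73.5/100)
     = 39887 ÷ 0.735 = 54268.0272

54268.03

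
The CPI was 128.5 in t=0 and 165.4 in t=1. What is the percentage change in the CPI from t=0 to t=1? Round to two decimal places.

Change = (165.4 − 128.5) / 128.5 × 100
       = 36.9 / 128.5 × 100 = 28.7160%

28.72%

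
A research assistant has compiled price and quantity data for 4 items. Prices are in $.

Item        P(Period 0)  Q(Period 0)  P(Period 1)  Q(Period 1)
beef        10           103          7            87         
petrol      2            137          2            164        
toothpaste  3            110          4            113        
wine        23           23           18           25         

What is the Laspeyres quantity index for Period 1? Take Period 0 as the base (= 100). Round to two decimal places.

97.64

Laspeyres quantity index uses base-period prices as weights.
ΣP(Period 0)·Q(Period 1) = 10×87 + 2×164 + 3×113 + 23×25 = 870 + 328 + 339 + 575 = 2112
ΣP(Period 0)·Q(Period 0) = 10×103 + 2×137 + 3×110 + 23×23 = 1030 + 274 + 330 + 529 = 2163
Index = 2112 / 2163 × 100 = 97.6422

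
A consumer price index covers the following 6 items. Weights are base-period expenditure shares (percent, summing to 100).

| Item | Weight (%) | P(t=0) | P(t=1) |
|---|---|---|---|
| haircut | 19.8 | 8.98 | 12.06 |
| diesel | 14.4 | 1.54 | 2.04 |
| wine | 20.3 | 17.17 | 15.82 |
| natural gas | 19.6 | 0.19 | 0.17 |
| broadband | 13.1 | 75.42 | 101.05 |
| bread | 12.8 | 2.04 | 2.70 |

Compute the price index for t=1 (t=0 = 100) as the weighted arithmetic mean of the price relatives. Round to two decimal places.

116.40

haircut: 19.8 × (12.06/8.98) = 19.8 × 1.342984 = 26.5911
diesel: 14.4 × (2.04/1.54) = 14.4 × 1.324675 = 19.0753
wine: 20.3 × (15.82/17.17) = 20.3 × 0.921374 = 18.7039
natural gas: 19.6 × (0.17/0.19) = 19.6 × 0.894737 = 17.5368
broadband: 13.1 × (101.05/75.42) = 13.1 × 1.339830 = 17.5518
bread: 12.8 × (2.70/2.04) = 12.8 × 1.323529 = 16.9412
Index = Σ wᵢ·(p₁ᵢ/p₀ᵢ) = 26.5911 + 19.0753 + 18.7039 + 17.5368 + 17.5518 + 16.9412 = 116.4001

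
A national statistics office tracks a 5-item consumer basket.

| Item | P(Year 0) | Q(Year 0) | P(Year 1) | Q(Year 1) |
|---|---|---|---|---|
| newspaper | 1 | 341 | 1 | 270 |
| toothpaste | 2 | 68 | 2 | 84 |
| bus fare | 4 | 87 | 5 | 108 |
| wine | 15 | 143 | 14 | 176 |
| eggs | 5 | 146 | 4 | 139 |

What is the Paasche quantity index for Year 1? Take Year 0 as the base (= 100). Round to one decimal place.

Paasche quantity index uses current-period prices as weights.
ΣP(Year 1)·Q(Year 1) = 1×270 + 2×84 + 5×108 + 14×176 + 4×139 = 270 + 168 + 540 + 2464 + 556 = 3998
ΣP(Year 1)·Q(Year 0) = 1×341 + 2×68 + 5×87 + 14×143 + 4×146 = 341 + 136 + 435 + 2002 + 584 = 3498
Index = 3998 / 3498 × 100 = 114.2939

114.3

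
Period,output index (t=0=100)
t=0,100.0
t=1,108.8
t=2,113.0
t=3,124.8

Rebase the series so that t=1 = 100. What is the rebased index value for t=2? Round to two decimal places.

103.86

Rebased(t=2) = 113.0 / 108.8 × 100 = 103.8603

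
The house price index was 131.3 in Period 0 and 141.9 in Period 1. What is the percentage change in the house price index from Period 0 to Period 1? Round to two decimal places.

Change = (141.9 − 131.3) / 131.3 × 100
       = 10.6 / 131.3 × 100 = 8.0731%

8.07%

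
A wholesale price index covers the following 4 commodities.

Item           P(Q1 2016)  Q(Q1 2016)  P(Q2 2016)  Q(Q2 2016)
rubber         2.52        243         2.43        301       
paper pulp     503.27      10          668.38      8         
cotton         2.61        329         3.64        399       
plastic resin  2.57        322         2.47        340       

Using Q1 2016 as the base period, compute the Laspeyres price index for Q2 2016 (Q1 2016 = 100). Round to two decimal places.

126.41

Laspeyres price index uses base-period quantities as weights.
ΣP(Q2 2016)·Q(Q1 2016) = 2.43×243 + 668.38×10 + 3.64×329 + 2.47×322 = 590.49 + 6683.8 + 1197.56 + 795.34 = 9267.19
ΣP(Q1 2016)·Q(Q1 2016) = 2.52×243 + 503.27×10 + 2.61×329 + 2.57×322 = 612.36 + 5032.7 + 858.69 + 827.54 = 7331.29
Index = 9267.19 / 7331.29 × 100 = 126.4060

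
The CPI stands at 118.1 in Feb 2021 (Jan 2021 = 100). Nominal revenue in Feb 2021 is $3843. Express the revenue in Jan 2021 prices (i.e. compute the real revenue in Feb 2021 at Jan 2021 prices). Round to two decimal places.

Real = Nominal ÷ (Index/100) = 3843 ÷ (118.1/100)
     = 3843 ÷ 1.181 = 3254.0220

3254.02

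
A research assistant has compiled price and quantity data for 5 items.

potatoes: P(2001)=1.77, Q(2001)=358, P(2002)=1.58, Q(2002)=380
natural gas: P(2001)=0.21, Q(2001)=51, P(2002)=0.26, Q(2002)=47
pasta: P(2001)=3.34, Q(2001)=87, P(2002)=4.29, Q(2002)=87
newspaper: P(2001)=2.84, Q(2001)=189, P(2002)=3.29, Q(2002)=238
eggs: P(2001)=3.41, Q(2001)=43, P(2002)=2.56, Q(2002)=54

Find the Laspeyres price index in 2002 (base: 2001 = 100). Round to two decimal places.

104.06

Laspeyres price index uses base-period quantities as weights.
ΣP(2002)·Q(2001) = 1.58×358 + 0.26×51 + 4.29×87 + 3.29×189 + 2.56×43 = 565.64 + 13.26 + 373.23 + 621.81 + 110.08 = 1684.02
ΣP(2001)·Q(2001) = 1.77×358 + 0.21×51 + 3.34×87 + 2.84×189 + 3.41×43 = 633.66 + 10.71 + 290.58 + 536.76 + 146.63 = 1618.34
Index = 1684.02 / 1618.34 × 100 = 104.0585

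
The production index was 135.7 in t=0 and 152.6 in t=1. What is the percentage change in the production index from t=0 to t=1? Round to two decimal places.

12.45%

Change = (152.6 − 135.7) / 135.7 × 100
       = 16.9 / 135.7 × 100 = 12.4539%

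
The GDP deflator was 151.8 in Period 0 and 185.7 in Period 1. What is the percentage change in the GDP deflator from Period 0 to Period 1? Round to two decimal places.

Change = (185.7 − 151.8) / 151.8 × 100
       = 33.9 / 151.8 × 100 = 22.3320%

22.33%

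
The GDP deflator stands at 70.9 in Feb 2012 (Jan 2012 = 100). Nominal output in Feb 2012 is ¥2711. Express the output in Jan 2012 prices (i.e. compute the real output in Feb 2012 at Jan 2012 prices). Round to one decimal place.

3823.7

Real = Nominal ÷ (Index/100) = 2711 ÷ (70.9/100)
     = 2711 ÷ 0.709 = 3823.6953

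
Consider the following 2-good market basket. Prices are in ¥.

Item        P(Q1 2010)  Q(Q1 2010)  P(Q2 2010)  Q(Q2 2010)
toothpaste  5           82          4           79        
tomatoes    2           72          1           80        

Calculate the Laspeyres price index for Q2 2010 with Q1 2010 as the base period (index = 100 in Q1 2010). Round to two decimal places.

72.20

Laspeyres price index uses base-period quantities as weights.
ΣP(Q2 2010)·Q(Q1 2010) = 4×82 + 1×72 = 328 + 72 = 400
ΣP(Q1 2010)·Q(Q1 2010) = 5×82 + 2×72 = 410 + 144 = 554
Index = 400 / 554 × 100 = 72.2022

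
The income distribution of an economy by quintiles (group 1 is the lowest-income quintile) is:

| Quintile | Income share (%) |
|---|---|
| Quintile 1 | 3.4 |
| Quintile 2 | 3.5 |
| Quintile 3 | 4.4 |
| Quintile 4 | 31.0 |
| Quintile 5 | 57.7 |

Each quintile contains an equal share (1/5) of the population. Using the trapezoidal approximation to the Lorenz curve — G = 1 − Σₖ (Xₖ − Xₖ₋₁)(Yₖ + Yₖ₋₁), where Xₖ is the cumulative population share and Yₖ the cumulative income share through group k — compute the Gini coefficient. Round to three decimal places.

0.544

Cumulative income shares Yₖ: 0.0340, 0.0690, 0.1130, 0.4230, 1.0000
Σ (Xₖ−Xₖ₋₁)(Yₖ+Yₖ₋₁) = (1/5)(0.0340+0.0000) + (1/5)(0.0690+0.0340) + (1/5)(0.1130+0.0690) + (1/5)(0.4230+0.1130) + (1/5)(1.0000+0.4230)
  = 0.0068 + 0.0206 + 0.0364 + 0.1072 + 0.2846 = 0.4556
G = 1 − 0.4556 = 0.5444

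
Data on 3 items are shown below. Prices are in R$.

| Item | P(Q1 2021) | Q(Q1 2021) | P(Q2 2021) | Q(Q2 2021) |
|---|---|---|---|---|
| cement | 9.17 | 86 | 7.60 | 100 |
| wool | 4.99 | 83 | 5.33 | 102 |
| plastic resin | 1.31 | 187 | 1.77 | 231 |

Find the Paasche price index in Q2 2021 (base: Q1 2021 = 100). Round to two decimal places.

99.07

Paasche price index uses current-period quantities as weights.
ΣP(Q2 2021)·Q(Q2 2021) = 7.60×100 + 5.33×102 + 1.77×231 = 760 + 543.66 + 408.87 = 1712.53
ΣP(Q1 2021)·Q(Q2 2021) = 9.17×100 + 4.99×102 + 1.31×231 = 917 + 508.98 + 302.61 = 1728.59
Index = 1712.53 / 1728.59 × 100 = 99.0709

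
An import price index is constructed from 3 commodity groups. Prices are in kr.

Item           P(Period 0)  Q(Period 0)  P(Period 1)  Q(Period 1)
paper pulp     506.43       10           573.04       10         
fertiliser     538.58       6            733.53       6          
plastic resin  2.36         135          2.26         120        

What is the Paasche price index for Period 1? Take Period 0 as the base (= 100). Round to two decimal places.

Paasche price index uses current-period quantities as weights.
ΣP(Period 1)·Q(Period 1) = 573.04×10 + 733.53×6 + 2.26×120 = 5730.4 + 4401.18 + 271.2 = 10402.78
ΣP(Period 0)·Q(Period 1) = 506.43×10 + 538.58×6 + 2.36×120 = 5064.3 + 3231.48 + 283.2 = 8578.98
Index = 10402.78 / 8578.98 × 100 = 121.2589

121.26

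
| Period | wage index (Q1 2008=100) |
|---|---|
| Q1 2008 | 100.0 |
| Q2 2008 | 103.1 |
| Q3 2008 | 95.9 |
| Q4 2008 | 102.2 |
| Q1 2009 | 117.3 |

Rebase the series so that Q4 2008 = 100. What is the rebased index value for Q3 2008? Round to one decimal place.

Rebased(Q3 2008) = 95.9 / 102.2 × 100 = 93.8356

93.8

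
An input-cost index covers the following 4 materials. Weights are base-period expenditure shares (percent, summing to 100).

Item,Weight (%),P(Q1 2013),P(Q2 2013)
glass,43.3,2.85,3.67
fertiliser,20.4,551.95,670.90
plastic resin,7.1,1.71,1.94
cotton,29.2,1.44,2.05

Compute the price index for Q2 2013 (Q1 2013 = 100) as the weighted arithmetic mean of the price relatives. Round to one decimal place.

130.2

glass: 43.3 × (3.67/2.85) = 43.3 × 1.287719 = 55.7582
fertiliser: 20.4 × (670.90/551.95) = 20.4 × 1.215509 = 24.7964
plastic resin: 7.1 × (1.94/1.71) = 7.1 × 1.134503 = 8.0550
cotton: 29.2 × (2.05/1.44) = 29.2 × 1.423611 = 41.5694
Index = Σ wᵢ·(p₁ᵢ/p₀ᵢ) = 55.7582 + 24.7964 + 8.0550 + 41.5694 = 130.1790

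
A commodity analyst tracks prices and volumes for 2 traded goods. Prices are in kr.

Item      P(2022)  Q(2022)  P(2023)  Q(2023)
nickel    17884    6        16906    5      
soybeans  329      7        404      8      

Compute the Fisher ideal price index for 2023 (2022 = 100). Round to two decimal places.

95.23

Laspeyres component (base-period weights):
ΣP(2023)Q(2022) = 16906×6 + 404×7 = 101436 + 2828 = 104264
ΣP(2022)Q(2022) = 17884×6 + 329×7 = 107304 + 2303 = 109607
L = 104264 / 109607 × 100 = 95.1253
Paasche component (current-period weights):
ΣP(2023)Q(2023) = 16906×5 + 404×8 = 84530 + 3232 = 87762
ΣP(2022)Q(2023) = 17884×5 + 329×8 = 89420 + 2632 = 92052
P = 87762 / 92052 × 100 = 95.3396
Fisher = √(L × P) = √(95.1253 × 95.3396) = 95.2324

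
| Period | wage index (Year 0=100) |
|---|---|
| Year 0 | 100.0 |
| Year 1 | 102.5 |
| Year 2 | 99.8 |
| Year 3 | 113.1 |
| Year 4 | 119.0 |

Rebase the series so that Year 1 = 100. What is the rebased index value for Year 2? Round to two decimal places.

97.37

Rebased(Year 2) = 99.8 / 102.5 × 100 = 97.3659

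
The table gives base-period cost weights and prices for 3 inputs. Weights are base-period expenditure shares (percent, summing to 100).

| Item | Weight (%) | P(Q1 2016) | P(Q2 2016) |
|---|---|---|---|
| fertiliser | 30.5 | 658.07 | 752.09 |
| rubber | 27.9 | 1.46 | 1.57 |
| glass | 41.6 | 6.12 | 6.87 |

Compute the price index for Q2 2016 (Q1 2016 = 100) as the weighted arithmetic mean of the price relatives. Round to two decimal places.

fertiliser: 30.5 × (752.09/658.07) = 30.5 × 1.142872 = 34.8576
rubber: 27.9 × (1.57/1.46) = 27.9 × 1.075342 = 30.0021
glass: 41.6 × (6.87/6.12) = 41.6 × 1.122549 = 46.6980
Index = Σ wᵢ·(p₁ᵢ/p₀ᵢ) = 34.8576 + 30.0021 + 46.6980 = 111.5577

111.56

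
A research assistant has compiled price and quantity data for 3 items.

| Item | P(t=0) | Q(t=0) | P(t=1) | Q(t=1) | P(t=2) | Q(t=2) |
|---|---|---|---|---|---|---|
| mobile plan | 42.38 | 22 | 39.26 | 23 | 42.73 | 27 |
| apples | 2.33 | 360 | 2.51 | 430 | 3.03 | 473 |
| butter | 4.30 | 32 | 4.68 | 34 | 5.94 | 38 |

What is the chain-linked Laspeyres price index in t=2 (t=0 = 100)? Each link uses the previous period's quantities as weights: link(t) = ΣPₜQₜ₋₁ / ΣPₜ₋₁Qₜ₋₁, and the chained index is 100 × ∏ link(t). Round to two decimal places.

116.68

Link t=0→t=1:
ΣP(t=1)Q(t=0) = 39.26×22 + 2.51×360 + 4.68×32 = 863.72 + 903.6 + 149.76 = 1917.08
ΣP(t=0)Q(t=0) = 42.38×22 + 2.33×360 + 4.30×32 = 932.36 + 838.8 + 137.6 = 1908.76
link = 1917.08/1908.76 = 1.004359
Link t=1→t=2:
ΣP(t=2)Q(t=1) = 42.73×23 + 3.03×430 + 5.94×34 = 982.79 + 1302.9 + 201.96 = 2487.65
ΣP(t=1)Q(t=1) = 39.26×23 + 2.51×430 + 4.68×34 = 902.98 + 1079.3 + 159.12 = 2141.4
link = 2487.65/2141.4 = 1.161693
Chained index = 100 × 1.004359 × 1.161693 = 116.6757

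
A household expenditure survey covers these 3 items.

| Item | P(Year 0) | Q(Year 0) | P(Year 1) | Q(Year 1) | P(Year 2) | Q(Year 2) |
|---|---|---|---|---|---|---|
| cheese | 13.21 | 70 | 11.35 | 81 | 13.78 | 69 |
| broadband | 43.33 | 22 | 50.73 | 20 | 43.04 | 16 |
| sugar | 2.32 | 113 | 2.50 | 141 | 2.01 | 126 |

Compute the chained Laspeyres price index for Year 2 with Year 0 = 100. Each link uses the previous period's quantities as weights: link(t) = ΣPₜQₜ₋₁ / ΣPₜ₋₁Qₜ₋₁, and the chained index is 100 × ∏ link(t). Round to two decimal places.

Link Year 0→Year 1:
ΣP(Year 1)Q(Year 0) = 11.35×70 + 50.73×22 + 2.50×113 = 794.5 + 1116.06 + 282.5 = 2193.06
ΣP(Year 0)Q(Year 0) = 13.21×70 + 43.33×22 + 2.32×113 = 924.7 + 953.26 + 262.16 = 2140.12
link = 2193.06/2140.12 = 1.024737
Link Year 1→Year 2:
ΣP(Year 2)Q(Year 1) = 13.78×81 + 43.04×20 + 2.01×141 = 1116.18 + 860.8 + 283.41 = 2260.39
ΣP(Year 1)Q(Year 1) = 11.35×81 + 50.73×20 + 2.50×141 = 919.35 + 1014.6 + 352.5 = 2286.45
link = 2260.39/2286.45 = 0.988602
Chained index = 100 × 1.024737 × 0.988602 = 101.3057

101.31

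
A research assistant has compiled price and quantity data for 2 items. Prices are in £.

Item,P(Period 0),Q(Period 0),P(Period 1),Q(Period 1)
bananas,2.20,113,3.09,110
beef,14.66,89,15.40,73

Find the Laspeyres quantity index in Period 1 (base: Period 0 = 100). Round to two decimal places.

Laspeyres quantity index uses base-period prices as weights.
ΣP(Period 0)·Q(Period 1) = 2.20×110 + 14.66×73 = 242 + 1070.18 = 1312.18
ΣP(Period 0)·Q(Period 0) = 2.20×113 + 14.66×89 = 248.6 + 1304.74 = 1553.34
Index = 1312.18 / 1553.34 × 100 = 84.4747

84.47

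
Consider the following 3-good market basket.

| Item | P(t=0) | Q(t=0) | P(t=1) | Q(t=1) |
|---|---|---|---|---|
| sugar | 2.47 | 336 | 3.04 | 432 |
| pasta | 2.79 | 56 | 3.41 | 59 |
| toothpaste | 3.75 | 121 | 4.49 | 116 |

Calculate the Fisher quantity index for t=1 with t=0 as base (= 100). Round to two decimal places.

115.84

Laspeyres component (base-period weights):
ΣP(t=0)Q(t=1) = 2.47×432 + 2.79×59 + 3.75×116 = 1067.04 + 164.61 + 435 = 1666.65
ΣP(t=0)Q(t=0) = 2.47×336 + 2.79×56 + 3.75×121 = 829.92 + 156.24 + 453.75 = 1439.91
L = 1666.65 / 1439.91 × 100 = 115.7468
Paasche component (current-period weights):
ΣP(t=1)Q(t=1) = 3.04×432 + 3.41×59 + 4.49×116 = 1313.28 + 201.19 + 520.84 = 2035.31
ΣP(t=1)Q(t=0) = 3.04×336 + 3.41×56 + 4.49×121 = 1021.44 + 190.96 + 543.29 = 1755.69
P = 2035.31 / 1755.69 × 100 = 115.9265
Fisher = √(L × P) = √(115.7468 × 115.9265) = 115.8366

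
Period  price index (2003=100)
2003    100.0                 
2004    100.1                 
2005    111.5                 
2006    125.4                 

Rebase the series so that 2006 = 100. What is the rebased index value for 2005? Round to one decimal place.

Rebased(2005) = 111.5 / 125.4 × 100 = 88.9155

88.9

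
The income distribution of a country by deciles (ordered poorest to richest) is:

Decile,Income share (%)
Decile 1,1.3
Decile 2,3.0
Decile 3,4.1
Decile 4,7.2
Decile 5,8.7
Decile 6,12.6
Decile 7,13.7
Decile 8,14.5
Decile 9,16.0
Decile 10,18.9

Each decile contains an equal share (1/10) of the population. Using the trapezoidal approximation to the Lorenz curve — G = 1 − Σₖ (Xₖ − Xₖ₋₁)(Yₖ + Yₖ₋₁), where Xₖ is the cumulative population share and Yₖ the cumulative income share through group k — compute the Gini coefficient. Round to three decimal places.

0.325

Cumulative income shares Yₖ: 0.0130, 0.0430, 0.0840, 0.1560, 0.2430, 0.3690, 0.5060, 0.6510, 0.8110, 1.0000
Σ (Xₖ−Xₖ₋₁)(Yₖ+Yₖ₋₁) = (1/10)(0.0130+0.0000) + (1/10)(0.0430+0.0130) + (1/10)(0.0840+0.0430) + (1/10)(0.1560+0.0840) + (1/10)(0.2430+0.1560) + (1/10)(0.3690+0.2430) + (1/10)(0.5060+0.3690) + (1/10)(0.6510+0.5060) + (1/10)(0.8110+0.6510) + (1/10)(1.0000+0.8110)
  = 0.0013 + 0.0056 + 0.0127 + 0.0240 + 0.0399 + 0.0612 + 0.0875 + 0.1157 + 0.1462 + 0.1811 = 0.6752
G = 1 − 0.6752 = 0.3248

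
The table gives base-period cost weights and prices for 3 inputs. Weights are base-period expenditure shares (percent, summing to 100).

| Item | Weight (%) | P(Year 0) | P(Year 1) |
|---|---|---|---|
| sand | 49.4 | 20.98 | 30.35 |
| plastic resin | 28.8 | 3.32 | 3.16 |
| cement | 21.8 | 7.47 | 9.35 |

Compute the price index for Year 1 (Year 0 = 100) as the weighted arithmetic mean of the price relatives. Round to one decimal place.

126.2

sand: 49.4 × (30.35/20.98) = 49.4 × 1.446616 = 71.4628
plastic resin: 28.8 × (3.16/3.32) = 28.8 × 0.951807 = 27.4120
cement: 21.8 × (9.35/7.47) = 21.8 × 1.251673 = 27.2865
Index = Σ wᵢ·(p₁ᵢ/p₀ᵢ) = 71.4628 + 27.4120 + 27.2865 = 126.1613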